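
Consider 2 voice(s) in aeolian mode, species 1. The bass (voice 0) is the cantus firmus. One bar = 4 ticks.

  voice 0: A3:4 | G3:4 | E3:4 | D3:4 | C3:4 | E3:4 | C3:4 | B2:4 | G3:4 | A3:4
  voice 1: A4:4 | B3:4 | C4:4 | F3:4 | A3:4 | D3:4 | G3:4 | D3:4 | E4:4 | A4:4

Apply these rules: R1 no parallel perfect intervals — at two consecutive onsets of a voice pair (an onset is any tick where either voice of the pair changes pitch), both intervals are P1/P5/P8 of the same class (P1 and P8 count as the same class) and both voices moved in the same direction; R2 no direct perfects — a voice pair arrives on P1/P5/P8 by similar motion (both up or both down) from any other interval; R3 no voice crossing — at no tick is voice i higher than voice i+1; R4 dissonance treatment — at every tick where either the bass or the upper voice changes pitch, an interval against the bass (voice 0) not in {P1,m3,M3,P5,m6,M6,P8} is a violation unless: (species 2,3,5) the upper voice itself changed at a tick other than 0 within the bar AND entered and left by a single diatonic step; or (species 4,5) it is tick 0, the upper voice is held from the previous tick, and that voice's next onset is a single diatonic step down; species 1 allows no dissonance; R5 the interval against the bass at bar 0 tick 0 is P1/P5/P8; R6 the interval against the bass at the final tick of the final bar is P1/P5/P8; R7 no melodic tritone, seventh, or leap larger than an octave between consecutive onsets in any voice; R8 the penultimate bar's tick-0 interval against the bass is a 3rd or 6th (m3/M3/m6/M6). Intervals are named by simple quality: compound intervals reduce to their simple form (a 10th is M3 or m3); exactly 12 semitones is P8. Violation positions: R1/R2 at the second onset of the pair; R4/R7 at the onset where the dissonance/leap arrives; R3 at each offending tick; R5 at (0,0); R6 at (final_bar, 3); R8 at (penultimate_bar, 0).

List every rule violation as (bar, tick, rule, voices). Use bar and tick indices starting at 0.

bar 0: v0=A3 v1=A4 downbeat P8
bar 1: v0=G3 v1=B3 downbeat M3
bar 2: v0=E3 v1=C4 downbeat m6
bar 3: v0=D3 v1=F3 downbeat m3
bar 4: v0=C3 v1=A3 downbeat M6
bar 5: v0=E3 v1=D3 downbeat M2
bar 6: v0=C3 v1=G3 downbeat P5
bar 7: v0=B2 v1=D3 downbeat m3
bar 8: v0=G3 v1=E4 downbeat M6
bar 9: v0=A3 v1=A4 downbeat P8
  -> R7 @ bar 1 tick 0 v(1,): A4->B3 leap 10st
  -> R3 @ bar 5 tick 0 v(0, 1): E3 above D3
  -> R4 @ bar 5 tick 0 v(0, 1): E3/D3 M2 untreated
  -> R3 @ bar 5 tick 1 v(0, 1): E3 above D3
  -> R3 @ bar 5 tick 2 v(0, 1): E3 above D3
  -> R3 @ bar 5 tick 3 v(0, 1): E3 above D3
  -> R7 @ bar 8 tick 0 v(1,): D3->E4 leap 14st
  -> R2 @ bar 9 tick 0 v(0, 1): G3/E4 M6 -> A3/A4 P8 similar

(1, 0, R7, (1,))
(5, 0, R3, (0, 1))
(5, 0, R4, (0, 1))
(5, 1, R3, (0, 1))
(5, 2, R3, (0, 1))
(5, 3, R3, (0, 1))
(8, 0, R7, (1,))
(9, 0, R2, (0, 1))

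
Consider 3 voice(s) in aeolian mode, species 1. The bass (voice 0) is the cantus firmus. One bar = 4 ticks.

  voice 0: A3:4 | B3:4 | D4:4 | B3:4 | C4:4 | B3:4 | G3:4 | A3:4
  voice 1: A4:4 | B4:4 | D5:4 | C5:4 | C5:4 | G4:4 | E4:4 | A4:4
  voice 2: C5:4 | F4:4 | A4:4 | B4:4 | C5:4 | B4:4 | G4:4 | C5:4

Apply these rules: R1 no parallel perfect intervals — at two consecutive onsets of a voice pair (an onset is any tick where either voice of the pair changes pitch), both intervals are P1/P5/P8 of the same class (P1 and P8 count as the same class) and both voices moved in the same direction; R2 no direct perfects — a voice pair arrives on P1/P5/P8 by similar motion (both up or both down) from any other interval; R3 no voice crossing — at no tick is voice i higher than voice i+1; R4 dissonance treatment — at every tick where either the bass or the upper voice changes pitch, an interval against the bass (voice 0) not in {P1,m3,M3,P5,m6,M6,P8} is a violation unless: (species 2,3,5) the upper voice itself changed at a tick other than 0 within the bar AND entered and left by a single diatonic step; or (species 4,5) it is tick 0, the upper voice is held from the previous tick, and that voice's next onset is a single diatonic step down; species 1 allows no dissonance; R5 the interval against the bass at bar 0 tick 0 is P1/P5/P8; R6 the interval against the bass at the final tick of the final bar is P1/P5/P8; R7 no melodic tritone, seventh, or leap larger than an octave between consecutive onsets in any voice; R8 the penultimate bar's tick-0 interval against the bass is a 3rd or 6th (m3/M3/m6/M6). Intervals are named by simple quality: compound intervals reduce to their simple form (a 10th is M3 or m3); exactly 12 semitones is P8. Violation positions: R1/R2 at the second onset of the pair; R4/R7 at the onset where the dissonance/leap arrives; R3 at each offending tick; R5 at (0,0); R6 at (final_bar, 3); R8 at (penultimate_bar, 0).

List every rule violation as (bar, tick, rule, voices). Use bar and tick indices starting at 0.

bar 0: v0=A3 v1=A4 v2=C5 downbeat m3
bar 1: v0=B3 v1=B4 v2=F4 downbeat TT
bar 2: v0=D4 v1=D5 v2=A4 downbeat P5
bar 3: v0=B3 v1=C5 v2=B4 downbeat P8
bar 4: v0=C4 v1=C5 v2=C5 downbeat P8
bar 5: v0=B3 v1=G4 v2=B4 downbeat P8
bar 6: v0=G3 v1=E4 v2=G4 downbeat P8
bar 7: v0=A3 v1=A4 v2=C5 downbeat m3
  -> R5 @ bar 0 tick 0 v(0, 2): opens on m3
  -> R1 @ bar 1 tick 0 v(0, 1): A3/A4 P8 -> B3/B4 P8 similar
  -> R3 @ bar 1 tick 0 v(1, 2): B4 above F4
  -> R4 @ bar 1 tick 0 v(0, 2): B3/F4 TT untreated
  -> R3 @ bar 1 tick 1 v(1, 2): B4 above F4
  -> R3 @ bar 1 tick 2 v(1, 2): B4 above F4
  -> R3 @ bar 1 tick 3 v(1, 2): B4 above F4
  -> R1 @ bar 2 tick 0 v(0, 1): B3/B4 P8 -> D4/D5 P8 similar
  -> R2 @ bar 2 tick 0 v(0, 2): B3/F4 TT -> D4/A4 P5 similar
  -> R3 @ bar 2 tick 0 v(1, 2): D5 above A4
  -> R3 @ bar 2 tick 1 v(1, 2): D5 above A4
  -> R3 @ bar 2 tick 2 v(1, 2): D5 above A4
  -> R3 @ bar 2 tick 3 v(1, 2): D5 above A4
  -> R3 @ bar 3 tick 0 v(1, 2): C5 above B4
  -> R4 @ bar 3 tick 0 v(0, 1): B3/C5 m2 untreated
  -> R3 @ bar 3 tick 1 v(1, 2): C5 above B4
  -> R3 @ bar 3 tick 2 v(1, 2): C5 above B4
  -> R3 @ bar 3 tick 3 v(1, 2): C5 above B4
  -> R1 @ bar 4 tick 0 v(0, 2): B3/B4 P8 -> C4/C5 P8 similar
  -> R1 @ bar 5 tick 0 v(0, 2): C4/C5 P8 -> B3/B4 P8 similar
  -> R1 @ bar 6 tick 0 v(0, 2): B3/B4 P8 -> G3/G4 P8 similar
  -> R8 @ bar 6 tick 0 v(0, 2): penult P8 not 3rd/6th
  -> R2 @ bar 7 tick 0 v(0, 1): G3/E4 M6 -> A3/A4 P8 similar
  -> R6 @ bar 7 tick 3 v(0, 2): closes on m3

(0, 0, R5, (0, 2))
(1, 0, R1, (0, 1))
(1, 0, R3, (1, 2))
(1, 0, R4, (0, 2))
(1, 1, R3, (1, 2))
(1, 2, R3, (1, 2))
(1, 3, R3, (1, 2))
(2, 0, R1, (0, 1))
(2, 0, R2, (0, 2))
(2, 0, R3, (1, 2))
(2, 1, R3, (1, 2))
(2, 2, R3, (1, 2))
(2, 3, R3, (1, 2))
(3, 0, R3, (1, 2))
(3, 0, R4, (0, 1))
(3, 1, R3, (1, 2))
(3, 2, R3, (1, 2))
(3, 3, R3, (1, 2))
(4, 0, R1, (0, 2))
(5, 0, R1, (0, 2))
(6, 0, R1, (0, 2))
(6, 0, R8, (0, 2))
(7, 0, R2, (0, 1))
(7, 3, R6, (0, 2))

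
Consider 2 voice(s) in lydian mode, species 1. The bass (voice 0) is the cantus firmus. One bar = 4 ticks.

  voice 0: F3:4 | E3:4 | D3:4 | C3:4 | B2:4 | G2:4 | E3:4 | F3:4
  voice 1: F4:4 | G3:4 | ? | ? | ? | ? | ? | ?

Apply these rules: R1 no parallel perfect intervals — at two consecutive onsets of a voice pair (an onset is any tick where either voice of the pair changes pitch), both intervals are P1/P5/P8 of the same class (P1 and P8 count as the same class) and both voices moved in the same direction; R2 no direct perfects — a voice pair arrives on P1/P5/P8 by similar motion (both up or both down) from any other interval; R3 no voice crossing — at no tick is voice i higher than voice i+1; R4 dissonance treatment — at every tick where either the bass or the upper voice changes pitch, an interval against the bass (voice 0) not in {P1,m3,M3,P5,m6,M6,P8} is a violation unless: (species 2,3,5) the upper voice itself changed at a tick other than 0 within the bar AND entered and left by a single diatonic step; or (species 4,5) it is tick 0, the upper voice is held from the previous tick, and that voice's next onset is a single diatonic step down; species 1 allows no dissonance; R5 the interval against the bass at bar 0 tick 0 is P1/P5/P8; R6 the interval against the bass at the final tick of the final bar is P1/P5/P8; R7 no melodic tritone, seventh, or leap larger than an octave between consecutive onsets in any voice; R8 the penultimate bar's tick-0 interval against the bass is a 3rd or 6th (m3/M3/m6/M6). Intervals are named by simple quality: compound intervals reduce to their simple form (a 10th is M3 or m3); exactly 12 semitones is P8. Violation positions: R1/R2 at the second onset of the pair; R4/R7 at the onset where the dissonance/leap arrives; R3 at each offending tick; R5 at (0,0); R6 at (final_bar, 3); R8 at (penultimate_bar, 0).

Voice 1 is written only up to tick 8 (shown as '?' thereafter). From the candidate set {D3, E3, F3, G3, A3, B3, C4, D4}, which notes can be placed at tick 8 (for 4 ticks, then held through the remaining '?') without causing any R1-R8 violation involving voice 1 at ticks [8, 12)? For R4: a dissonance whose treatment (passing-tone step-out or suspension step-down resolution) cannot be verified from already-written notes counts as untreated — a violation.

D3: violates R2
E3: violates R4
F3: legal
G3: violates R4
A3: legal
B3: legal
C4: violates R4
D4: legal

{A3, B3, D4, F3}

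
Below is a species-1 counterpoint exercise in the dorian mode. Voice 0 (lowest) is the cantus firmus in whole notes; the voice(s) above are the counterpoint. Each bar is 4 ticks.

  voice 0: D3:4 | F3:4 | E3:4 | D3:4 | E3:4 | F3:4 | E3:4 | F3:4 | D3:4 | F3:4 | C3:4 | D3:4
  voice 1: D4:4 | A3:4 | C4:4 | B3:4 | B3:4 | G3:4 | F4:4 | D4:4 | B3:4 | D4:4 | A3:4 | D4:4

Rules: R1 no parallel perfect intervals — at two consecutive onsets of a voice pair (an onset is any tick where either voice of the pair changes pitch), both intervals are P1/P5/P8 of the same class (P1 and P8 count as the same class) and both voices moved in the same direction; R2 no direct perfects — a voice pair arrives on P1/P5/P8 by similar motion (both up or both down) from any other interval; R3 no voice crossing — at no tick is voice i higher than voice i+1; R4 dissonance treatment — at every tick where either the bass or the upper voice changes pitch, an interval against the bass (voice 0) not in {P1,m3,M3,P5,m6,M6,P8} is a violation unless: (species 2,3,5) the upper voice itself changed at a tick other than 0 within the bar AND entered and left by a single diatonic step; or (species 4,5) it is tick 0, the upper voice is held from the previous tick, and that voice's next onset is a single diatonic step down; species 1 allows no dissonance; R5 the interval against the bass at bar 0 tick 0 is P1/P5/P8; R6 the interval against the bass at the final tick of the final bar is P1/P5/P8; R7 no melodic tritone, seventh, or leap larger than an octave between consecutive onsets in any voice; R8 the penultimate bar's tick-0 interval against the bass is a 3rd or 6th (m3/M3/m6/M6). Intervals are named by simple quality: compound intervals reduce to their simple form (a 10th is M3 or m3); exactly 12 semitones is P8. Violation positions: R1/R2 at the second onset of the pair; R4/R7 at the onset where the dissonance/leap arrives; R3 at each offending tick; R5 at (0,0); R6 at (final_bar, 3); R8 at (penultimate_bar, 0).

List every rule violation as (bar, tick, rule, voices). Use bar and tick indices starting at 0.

bar 0: v0=D3 v1=D4 downbeat P8
bar 1: v0=F3 v1=A3 downbeat M3
bar 2: v0=E3 v1=C4 downbeat m6
bar 3: v0=D3 v1=B3 downbeat M6
bar 4: v0=E3 v1=B3 downbeat P5
bar 5: v0=F3 v1=G3 downbeat M2
bar 6: v0=E3 v1=F4 downbeat m2
bar 7: v0=F3 v1=D4 downbeat M6
bar 8: v0=D3 v1=B3 downbeat M6
bar 9: v0=F3 v1=D4 downbeat M6
bar 10: v0=C3 v1=A3 downbeat M6
bar 11: v0=D3 v1=D4 downbeat P8
  -> R4 @ bar 5 tick 0 v(0, 1): F3/G3 M2 untreated
  -> R4 @ bar 6 tick 0 v(0, 1): E3/F4 m2 untreated
  -> R7 @ bar 6 tick 0 v(1,): G3->F4 leap 10st
  -> R2 @ bar 11 tick 0 v(0, 1): C3/A3 M6 -> D3/D4 P8 similar

(5, 0, R4, (0, 1))
(6, 0, R4, (0, 1))
(6, 0, R7, (1,))
(11, 0, R2, (0, 1))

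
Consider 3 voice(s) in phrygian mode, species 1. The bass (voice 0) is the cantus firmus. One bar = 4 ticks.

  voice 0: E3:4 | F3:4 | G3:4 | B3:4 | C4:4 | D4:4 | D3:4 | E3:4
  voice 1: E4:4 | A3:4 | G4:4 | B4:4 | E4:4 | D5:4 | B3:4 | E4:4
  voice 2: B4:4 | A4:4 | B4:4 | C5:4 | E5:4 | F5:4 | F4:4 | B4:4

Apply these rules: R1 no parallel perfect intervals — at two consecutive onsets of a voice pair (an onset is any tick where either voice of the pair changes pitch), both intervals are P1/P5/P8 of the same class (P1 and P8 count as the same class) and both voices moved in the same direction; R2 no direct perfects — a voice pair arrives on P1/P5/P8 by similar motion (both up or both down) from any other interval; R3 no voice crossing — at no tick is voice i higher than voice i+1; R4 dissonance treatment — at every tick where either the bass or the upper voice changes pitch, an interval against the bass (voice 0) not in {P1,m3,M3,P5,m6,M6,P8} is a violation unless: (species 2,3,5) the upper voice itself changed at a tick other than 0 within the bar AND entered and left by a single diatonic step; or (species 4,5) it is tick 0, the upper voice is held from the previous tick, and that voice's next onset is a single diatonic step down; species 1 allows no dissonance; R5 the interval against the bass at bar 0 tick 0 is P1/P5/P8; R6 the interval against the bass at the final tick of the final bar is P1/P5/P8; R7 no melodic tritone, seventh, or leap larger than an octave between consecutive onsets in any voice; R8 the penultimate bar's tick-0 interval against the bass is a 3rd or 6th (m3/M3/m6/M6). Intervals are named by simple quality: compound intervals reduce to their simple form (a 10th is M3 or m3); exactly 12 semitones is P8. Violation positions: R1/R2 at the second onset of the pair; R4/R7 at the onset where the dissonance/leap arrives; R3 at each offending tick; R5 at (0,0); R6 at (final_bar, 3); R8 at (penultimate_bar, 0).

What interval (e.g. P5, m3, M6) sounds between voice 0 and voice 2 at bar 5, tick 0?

m3

voice 0=D4 voice 2=F5 -> m3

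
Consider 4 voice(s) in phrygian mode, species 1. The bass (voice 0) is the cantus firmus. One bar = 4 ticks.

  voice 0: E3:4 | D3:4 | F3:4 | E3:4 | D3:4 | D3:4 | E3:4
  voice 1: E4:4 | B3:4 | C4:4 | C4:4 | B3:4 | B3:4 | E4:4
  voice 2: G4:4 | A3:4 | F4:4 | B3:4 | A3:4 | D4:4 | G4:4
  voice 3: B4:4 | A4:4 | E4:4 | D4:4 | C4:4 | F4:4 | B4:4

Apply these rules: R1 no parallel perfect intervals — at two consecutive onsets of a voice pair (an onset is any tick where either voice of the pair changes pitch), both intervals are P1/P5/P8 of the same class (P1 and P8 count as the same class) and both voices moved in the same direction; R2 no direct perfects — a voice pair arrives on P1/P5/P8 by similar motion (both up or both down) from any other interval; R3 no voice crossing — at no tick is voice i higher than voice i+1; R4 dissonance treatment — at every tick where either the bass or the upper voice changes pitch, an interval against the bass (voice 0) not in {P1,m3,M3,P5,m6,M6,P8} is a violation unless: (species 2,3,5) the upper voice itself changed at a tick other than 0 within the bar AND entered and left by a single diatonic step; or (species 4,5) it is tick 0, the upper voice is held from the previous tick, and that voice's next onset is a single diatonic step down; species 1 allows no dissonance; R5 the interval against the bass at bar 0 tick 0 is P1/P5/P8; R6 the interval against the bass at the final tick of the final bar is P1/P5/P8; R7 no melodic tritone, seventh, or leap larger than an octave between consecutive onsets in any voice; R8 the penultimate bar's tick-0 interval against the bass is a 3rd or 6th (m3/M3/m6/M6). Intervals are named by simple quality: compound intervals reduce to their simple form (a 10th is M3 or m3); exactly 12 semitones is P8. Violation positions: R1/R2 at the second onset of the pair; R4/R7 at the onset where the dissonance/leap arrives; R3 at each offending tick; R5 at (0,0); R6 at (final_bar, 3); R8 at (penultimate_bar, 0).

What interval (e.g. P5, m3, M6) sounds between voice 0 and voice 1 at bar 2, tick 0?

voice 0=F3 voice 1=C4 -> P5

P5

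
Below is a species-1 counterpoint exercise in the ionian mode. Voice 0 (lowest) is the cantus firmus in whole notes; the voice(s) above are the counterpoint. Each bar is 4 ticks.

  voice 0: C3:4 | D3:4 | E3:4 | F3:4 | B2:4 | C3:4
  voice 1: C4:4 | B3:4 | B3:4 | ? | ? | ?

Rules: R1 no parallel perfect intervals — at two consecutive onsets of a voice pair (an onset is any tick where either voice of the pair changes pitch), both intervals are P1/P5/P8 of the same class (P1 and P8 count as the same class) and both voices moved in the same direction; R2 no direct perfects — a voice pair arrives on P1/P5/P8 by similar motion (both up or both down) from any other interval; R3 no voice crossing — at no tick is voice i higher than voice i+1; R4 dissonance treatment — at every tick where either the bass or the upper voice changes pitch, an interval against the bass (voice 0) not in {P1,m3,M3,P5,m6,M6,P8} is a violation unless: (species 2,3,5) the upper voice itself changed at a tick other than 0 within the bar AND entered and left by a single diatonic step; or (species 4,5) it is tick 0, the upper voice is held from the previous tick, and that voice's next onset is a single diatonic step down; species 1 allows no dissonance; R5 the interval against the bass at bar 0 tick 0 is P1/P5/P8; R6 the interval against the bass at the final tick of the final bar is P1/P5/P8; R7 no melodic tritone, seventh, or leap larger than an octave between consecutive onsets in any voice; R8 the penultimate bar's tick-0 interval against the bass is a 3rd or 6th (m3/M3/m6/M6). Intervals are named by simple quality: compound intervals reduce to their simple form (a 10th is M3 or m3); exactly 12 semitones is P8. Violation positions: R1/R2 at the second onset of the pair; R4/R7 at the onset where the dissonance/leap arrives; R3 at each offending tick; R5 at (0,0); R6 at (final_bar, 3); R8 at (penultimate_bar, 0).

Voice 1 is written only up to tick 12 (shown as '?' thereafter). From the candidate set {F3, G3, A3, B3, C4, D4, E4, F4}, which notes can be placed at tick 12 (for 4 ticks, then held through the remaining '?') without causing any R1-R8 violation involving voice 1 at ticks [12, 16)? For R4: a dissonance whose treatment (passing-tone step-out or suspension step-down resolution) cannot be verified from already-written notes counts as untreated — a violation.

F3: violates R7
G3: violates R4
A3: legal
B3: violates R4
C4: violates R1
D4: legal
E4: violates R4
F4: violates R2,R7

{A3, D4}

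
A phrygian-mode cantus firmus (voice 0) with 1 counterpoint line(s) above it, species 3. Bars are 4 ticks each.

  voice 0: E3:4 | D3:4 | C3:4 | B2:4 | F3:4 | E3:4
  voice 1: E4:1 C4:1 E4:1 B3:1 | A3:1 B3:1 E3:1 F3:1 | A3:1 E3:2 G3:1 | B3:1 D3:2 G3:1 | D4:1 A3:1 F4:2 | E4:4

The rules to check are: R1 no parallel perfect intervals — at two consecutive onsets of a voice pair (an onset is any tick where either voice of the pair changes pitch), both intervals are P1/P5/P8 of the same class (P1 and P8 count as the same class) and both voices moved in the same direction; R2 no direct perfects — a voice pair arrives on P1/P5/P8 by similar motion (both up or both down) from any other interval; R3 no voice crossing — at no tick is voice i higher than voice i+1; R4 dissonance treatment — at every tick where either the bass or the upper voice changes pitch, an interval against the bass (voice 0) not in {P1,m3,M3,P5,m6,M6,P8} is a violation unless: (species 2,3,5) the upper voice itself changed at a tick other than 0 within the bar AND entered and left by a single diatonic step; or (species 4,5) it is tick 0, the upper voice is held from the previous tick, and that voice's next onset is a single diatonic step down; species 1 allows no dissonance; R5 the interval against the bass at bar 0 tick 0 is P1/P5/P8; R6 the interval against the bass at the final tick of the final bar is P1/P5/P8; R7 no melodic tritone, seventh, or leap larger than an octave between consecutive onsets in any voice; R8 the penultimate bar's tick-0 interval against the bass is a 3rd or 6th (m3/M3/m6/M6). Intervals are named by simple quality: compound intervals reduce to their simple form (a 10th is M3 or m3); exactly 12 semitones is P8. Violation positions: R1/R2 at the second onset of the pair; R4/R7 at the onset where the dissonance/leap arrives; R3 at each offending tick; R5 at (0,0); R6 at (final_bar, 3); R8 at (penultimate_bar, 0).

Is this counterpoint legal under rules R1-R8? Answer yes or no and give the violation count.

bar 0: v0=E3 v1=E4 (P8)
bar 1: v0=D3 v1=A3 (P5)
bar 2: v0=C3 v1=A3 (M6)
bar 3: v0=B2 v1=B3 (P8)
bar 4: v0=F3 v1=D4 (M6)
bar 5: v0=E3 v1=E4 (P8)
  R1 @ bar1.0: E3/B3 P5 -> D3/A3 P5 similar
  R4 @ bar1.2: D3/E3 M2 untreated
  R7 @ bar4.0: B2->F3 leap 6st
  R1 @ bar5.0: F3/F4 P8 -> E3/E4 P8 similar

No (4 violations)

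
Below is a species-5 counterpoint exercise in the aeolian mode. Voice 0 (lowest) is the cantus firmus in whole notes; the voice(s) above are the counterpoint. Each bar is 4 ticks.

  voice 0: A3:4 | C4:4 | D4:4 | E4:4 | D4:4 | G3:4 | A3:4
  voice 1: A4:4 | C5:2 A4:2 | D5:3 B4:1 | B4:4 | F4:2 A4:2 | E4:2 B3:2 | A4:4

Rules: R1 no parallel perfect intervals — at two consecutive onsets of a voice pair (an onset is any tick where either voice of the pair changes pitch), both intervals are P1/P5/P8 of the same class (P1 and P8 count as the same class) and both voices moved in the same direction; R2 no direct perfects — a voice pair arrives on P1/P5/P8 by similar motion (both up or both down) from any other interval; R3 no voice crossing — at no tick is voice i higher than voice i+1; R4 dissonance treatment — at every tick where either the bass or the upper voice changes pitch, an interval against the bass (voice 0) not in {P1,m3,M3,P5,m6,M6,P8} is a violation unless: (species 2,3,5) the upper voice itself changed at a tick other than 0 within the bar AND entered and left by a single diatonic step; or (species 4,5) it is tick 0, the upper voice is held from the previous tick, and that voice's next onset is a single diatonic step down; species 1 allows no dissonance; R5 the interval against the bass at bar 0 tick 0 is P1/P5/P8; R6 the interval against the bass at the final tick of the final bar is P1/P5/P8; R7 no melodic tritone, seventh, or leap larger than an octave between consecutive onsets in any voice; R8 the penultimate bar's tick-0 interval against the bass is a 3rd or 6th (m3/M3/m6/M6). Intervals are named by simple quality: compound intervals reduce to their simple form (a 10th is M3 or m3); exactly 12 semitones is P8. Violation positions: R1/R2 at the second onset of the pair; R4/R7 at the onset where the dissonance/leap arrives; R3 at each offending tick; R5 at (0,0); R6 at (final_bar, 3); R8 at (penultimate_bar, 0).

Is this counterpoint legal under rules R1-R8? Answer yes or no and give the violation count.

bar 0: v0=A3 v1=A4 (P8)
bar 1: v0=C4 v1=C5 (P8)
bar 2: v0=D4 v1=D5 (P8)
bar 3: v0=E4 v1=B4 (P5)
bar 4: v0=D4 v1=F4 (m3)
bar 5: v0=G3 v1=E4 (M6)
bar 6: v0=A3 v1=A4 (P8)
  R1 @ bar1.0: A3/A4 P8 -> C4/C5 P8 similar
  R2 @ bar2.0: C4/A4 M6 -> D4/D5 P8 similar
  R7 @ bar4.0: B4->F4 leap 6st
  R2 @ bar6.0: G3/B3 M3 -> A3/A4 P8 similar
  R7 @ bar6.0: B3->A4 leap 10st

No (5 violations)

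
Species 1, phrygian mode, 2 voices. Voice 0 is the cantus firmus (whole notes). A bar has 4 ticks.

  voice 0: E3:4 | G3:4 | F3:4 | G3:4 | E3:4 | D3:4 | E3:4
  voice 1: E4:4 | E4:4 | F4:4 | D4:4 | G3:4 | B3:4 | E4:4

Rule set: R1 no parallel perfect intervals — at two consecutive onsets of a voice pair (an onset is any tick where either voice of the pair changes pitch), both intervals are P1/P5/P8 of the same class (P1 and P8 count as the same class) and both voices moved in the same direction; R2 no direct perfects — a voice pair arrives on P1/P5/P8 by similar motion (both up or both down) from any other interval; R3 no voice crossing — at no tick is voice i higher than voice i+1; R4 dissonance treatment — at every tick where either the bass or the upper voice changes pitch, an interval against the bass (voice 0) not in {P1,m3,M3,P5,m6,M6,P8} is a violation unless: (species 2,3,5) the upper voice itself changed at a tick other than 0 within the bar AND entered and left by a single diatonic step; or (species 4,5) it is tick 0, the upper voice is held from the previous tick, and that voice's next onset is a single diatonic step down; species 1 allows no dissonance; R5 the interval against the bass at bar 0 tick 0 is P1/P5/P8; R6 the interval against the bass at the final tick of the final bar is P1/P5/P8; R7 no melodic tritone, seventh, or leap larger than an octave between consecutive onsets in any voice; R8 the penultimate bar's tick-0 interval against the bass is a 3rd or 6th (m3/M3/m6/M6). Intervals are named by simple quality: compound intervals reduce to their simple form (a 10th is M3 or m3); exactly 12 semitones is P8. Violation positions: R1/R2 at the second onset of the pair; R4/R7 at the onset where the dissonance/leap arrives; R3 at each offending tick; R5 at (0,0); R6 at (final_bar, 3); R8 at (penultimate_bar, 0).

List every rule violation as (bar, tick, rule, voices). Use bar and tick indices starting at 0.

(6, 0, R2, (0, 1))

bar 0: v0=E3 v1=E4 downbeat P8
bar 1: v0=G3 v1=E4 downbeat M6
bar 2: v0=F3 v1=F4 downbeat P8
bar 3: v0=G3 v1=D4 downbeat P5
bar 4: v0=E3 v1=G3 downbeat m3
bar 5: v0=D3 v1=B3 downbeat M6
bar 6: v0=E3 v1=E4 downbeat P8
  -> R2 @ bar 6 tick 0 v(0, 1): D3/B3 M6 -> E3/E4 P8 similar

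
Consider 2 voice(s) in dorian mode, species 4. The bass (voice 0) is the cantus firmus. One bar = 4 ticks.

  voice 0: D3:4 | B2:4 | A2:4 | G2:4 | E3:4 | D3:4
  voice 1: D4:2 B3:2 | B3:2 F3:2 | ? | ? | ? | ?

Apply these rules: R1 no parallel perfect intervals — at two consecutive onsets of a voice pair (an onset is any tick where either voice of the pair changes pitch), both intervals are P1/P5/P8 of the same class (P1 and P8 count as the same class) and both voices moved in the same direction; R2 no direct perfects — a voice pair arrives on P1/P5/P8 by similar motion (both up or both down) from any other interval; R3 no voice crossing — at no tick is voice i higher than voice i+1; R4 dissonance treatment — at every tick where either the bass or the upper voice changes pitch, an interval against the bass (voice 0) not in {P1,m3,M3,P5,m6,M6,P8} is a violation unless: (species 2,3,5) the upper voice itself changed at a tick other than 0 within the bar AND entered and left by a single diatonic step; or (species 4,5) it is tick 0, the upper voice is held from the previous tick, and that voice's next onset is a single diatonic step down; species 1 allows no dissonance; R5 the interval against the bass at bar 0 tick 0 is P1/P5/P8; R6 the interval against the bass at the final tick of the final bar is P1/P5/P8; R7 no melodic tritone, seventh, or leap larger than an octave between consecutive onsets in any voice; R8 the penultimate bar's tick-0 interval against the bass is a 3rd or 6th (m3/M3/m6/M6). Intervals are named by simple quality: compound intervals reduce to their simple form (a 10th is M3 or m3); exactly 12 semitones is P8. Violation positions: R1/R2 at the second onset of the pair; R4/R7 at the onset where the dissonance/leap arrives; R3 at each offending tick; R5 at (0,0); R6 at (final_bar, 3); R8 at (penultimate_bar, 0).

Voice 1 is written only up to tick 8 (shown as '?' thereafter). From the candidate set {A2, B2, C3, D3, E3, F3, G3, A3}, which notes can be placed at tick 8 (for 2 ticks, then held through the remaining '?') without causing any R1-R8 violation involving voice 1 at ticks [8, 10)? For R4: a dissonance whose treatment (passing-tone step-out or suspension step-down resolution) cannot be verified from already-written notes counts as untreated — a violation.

A2: violates R2
B2: violates R4,R7
C3: legal
D3: violates R4
E3: violates R2
F3: legal
G3: violates R4
A3: legal

{A3, C3, F3}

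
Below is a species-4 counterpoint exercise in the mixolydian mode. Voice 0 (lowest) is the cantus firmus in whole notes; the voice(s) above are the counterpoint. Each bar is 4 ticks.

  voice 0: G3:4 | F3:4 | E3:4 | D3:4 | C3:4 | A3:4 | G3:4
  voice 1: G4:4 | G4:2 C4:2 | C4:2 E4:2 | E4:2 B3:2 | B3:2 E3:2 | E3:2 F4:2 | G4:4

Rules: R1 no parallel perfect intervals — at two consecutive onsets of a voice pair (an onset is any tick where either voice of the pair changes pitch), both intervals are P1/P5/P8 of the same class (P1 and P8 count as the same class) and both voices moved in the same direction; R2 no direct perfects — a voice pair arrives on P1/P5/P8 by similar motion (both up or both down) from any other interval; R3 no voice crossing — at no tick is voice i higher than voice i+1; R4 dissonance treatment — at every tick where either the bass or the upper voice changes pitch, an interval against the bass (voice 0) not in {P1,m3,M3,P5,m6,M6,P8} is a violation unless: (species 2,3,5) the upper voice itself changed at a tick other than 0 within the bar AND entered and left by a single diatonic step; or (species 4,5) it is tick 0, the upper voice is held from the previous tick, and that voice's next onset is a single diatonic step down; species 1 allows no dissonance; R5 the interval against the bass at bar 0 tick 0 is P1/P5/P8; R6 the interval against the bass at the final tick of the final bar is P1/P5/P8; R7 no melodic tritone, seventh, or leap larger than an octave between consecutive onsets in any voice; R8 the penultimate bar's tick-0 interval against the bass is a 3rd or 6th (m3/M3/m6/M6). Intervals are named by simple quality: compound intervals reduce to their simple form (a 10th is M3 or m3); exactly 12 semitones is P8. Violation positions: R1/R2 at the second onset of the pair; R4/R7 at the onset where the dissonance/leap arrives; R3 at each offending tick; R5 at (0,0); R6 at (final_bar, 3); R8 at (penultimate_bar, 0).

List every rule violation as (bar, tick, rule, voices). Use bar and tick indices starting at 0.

(1, 0, R4, (0, 1))
(3, 0, R4, (0, 1))
(4, 0, R4, (0, 1))
(5, 0, R3, (0, 1))
(5, 0, R4, (0, 1))
(5, 0, R8, (0, 1))
(5, 1, R3, (0, 1))
(5, 2, R7, (1,))

bar 0: v0=G3 v1=G4 downbeat P8
bar 1: v0=F3 v1=G4 downbeat M2
bar 2: v0=E3 v1=C4 downbeat m6
bar 3: v0=D3 v1=E4 downbeat M2
bar 4: v0=C3 v1=B3 downbeat M7
bar 5: v0=A3 v1=E3 downbeat P4
bar 6: v0=G3 v1=G4 downbeat P8
  -> R4 @ bar 1 tick 0 v(0, 1): F3/G4 M2 untreated
  -> R4 @ bar 3 tick 0 v(0, 1): D3/E4 M2 untreated
  -> R4 @ bar 4 tick 0 v(0, 1): C3/B3 M7 untreated
  -> R3 @ bar 5 tick 0 v(0, 1): A3 above E3
  -> R4 @ bar 5 tick 0 v(0, 1): A3/E3 P4 untreated
  -> R8 @ bar 5 tick 0 v(0, 1): penult P4 not 3rd/6th
  -> R3 @ bar 5 tick 1 v(0, 1): A3 above E3
  -> R7 @ bar 5 tick 2 v(1,): E3->F4 leap 13st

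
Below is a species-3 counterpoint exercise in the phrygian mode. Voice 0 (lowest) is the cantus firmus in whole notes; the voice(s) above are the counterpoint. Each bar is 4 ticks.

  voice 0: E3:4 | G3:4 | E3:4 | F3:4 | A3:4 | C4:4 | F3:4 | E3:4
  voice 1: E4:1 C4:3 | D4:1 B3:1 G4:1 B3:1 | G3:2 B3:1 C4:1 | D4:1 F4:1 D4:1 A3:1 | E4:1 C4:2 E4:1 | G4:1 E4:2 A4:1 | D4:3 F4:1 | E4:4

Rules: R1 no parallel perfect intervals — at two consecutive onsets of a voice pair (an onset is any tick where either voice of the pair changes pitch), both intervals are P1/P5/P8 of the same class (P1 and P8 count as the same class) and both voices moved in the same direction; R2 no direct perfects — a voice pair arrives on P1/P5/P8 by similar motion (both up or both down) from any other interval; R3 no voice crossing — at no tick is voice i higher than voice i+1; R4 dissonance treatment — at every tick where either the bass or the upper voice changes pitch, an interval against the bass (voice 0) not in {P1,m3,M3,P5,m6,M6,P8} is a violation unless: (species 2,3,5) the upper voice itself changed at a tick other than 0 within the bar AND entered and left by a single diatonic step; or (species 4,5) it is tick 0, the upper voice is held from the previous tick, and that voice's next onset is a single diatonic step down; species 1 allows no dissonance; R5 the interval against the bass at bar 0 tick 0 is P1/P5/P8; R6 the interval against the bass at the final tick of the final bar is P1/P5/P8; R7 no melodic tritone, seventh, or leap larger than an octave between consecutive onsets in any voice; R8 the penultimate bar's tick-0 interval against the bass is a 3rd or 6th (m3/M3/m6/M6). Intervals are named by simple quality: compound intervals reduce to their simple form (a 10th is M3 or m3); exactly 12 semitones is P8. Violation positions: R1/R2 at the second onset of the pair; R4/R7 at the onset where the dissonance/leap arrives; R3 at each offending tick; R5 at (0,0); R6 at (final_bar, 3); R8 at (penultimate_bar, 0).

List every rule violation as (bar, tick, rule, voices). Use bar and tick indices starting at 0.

bar 0: v0=E3 v1=E4 downbeat P8
bar 1: v0=G3 v1=D4 downbeat P5
bar 2: v0=E3 v1=G3 downbeat m3
bar 3: v0=F3 v1=D4 downbeat M6
bar 4: v0=A3 v1=E4 downbeat P5
bar 5: v0=C4 v1=G4 downbeat P5
bar 6: v0=F3 v1=D4 downbeat M6
bar 7: v0=E3 v1=E4 downbeat P8
  -> R2 @ bar 1 tick 0 v(0, 1): E3/C4 m6 -> G3/D4 P5 similar
  -> R2 @ bar 4 tick 0 v(0, 1): F3/A3 M3 -> A3/E4 P5 similar
  -> R1 @ bar 5 tick 0 v(0, 1): A3/E4 P5 -> C4/G4 P5 similar
  -> R1 @ bar 7 tick 0 v(0, 1): F3/F4 P8 -> E3/E4 P8 similar

(1, 0, R2, (0, 1))
(4, 0, R2, (0, 1))
(5, 0, R1, (0, 1))
(7, 0, R1, (0, 1))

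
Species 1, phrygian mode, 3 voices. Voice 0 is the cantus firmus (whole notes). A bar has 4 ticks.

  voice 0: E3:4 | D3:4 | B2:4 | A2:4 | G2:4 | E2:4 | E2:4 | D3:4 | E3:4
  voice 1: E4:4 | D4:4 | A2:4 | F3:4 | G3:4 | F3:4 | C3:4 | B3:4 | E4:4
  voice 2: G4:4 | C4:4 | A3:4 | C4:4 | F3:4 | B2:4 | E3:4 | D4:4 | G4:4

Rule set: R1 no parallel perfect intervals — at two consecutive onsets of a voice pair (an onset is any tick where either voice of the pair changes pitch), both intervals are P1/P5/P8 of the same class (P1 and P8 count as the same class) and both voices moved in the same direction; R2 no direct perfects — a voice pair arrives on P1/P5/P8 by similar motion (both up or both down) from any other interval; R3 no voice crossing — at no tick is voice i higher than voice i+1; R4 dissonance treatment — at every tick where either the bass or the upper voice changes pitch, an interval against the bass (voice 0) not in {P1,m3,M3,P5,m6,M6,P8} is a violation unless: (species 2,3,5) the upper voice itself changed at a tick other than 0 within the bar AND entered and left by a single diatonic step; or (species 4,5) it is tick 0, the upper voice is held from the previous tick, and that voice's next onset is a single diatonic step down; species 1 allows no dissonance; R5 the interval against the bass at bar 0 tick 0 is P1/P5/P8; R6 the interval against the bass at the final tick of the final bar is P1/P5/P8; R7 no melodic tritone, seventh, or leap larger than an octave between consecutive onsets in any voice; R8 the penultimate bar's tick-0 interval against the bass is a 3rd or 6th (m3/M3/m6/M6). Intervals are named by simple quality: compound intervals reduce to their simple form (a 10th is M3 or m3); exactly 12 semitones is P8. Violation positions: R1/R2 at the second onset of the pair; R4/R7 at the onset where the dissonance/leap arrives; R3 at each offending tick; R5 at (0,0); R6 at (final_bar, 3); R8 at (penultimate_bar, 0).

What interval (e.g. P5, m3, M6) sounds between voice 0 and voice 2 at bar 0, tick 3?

m3

voice 0=E3 voice 2=G4 -> m3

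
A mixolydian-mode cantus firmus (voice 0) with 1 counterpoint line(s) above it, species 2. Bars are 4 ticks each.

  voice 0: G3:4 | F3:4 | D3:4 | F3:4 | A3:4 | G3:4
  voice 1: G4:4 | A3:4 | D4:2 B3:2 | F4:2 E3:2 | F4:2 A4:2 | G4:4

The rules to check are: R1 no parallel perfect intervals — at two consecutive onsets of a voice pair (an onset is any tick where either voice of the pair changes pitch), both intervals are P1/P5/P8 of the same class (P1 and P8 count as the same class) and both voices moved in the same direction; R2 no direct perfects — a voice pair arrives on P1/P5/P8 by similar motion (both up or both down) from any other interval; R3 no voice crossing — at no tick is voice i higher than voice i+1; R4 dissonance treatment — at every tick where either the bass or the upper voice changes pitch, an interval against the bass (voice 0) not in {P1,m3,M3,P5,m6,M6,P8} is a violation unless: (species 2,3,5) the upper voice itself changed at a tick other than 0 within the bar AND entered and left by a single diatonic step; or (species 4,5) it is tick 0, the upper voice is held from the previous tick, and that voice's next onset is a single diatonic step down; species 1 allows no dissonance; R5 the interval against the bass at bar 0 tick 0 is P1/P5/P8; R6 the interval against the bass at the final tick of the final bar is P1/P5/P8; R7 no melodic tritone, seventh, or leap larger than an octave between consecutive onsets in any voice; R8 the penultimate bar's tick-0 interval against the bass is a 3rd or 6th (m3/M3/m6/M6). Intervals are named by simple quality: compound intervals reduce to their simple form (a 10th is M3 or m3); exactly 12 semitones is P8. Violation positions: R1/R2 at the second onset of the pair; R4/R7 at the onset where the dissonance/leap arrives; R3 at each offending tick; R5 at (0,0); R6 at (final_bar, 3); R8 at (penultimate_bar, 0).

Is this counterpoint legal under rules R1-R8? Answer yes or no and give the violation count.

No (9 violations)

bar 0: v0=G3 v1=G4 (P8)
bar 1: v0=F3 v1=A3 (M3)
bar 2: v0=D3 v1=D4 (P8)
bar 3: v0=F3 v1=F4 (P8)
bar 4: v0=A3 v1=F4 (m6)
bar 5: v0=G3 v1=G4 (P8)
  R7 @ bar1.0: G4->A3 leap 10st
  R2 @ bar3.0: D3/B3 M6 -> F3/F4 P8 similar
  R7 @ bar3.0: B3->F4 leap 6st
  R3 @ bar3.2: F3 above E3
  R4 @ bar3.2: F3/E3 m2 untreated
  R7 @ bar3.2: F4->E3 leap 13st
  R3 @ bar3.3: F3 above E3
  R7 @ bar4.0: E3->F4 leap 13st
  R1 @ bar5.0: A3/A4 P8 -> G3/G4 P8 similar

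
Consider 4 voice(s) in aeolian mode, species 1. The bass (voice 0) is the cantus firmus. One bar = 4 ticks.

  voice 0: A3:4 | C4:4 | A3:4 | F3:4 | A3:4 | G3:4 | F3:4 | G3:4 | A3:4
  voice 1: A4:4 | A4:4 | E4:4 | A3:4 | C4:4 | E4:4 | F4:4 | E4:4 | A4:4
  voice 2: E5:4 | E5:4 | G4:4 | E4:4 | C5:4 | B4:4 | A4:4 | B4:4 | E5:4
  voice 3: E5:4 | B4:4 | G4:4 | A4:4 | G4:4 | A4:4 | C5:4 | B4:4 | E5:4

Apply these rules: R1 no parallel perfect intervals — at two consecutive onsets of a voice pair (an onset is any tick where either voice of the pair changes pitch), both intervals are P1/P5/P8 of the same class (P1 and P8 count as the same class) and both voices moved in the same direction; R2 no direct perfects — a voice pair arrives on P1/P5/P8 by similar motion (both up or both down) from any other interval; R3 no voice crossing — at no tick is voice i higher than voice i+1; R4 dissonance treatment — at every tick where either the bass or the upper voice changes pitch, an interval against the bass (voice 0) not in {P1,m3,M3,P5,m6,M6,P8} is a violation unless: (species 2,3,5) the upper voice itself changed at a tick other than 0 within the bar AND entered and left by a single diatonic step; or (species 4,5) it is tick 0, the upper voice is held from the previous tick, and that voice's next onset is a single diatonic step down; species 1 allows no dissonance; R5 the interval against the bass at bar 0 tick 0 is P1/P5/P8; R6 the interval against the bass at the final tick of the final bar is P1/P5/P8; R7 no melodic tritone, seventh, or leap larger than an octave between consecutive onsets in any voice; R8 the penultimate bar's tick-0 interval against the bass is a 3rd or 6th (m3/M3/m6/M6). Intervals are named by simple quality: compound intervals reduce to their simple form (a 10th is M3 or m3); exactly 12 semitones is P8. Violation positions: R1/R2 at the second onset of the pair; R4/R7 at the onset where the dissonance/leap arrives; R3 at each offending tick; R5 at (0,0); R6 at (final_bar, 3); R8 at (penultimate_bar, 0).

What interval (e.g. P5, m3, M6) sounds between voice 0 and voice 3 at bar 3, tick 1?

M3

voice 0=F3 voice 3=A4 -> M3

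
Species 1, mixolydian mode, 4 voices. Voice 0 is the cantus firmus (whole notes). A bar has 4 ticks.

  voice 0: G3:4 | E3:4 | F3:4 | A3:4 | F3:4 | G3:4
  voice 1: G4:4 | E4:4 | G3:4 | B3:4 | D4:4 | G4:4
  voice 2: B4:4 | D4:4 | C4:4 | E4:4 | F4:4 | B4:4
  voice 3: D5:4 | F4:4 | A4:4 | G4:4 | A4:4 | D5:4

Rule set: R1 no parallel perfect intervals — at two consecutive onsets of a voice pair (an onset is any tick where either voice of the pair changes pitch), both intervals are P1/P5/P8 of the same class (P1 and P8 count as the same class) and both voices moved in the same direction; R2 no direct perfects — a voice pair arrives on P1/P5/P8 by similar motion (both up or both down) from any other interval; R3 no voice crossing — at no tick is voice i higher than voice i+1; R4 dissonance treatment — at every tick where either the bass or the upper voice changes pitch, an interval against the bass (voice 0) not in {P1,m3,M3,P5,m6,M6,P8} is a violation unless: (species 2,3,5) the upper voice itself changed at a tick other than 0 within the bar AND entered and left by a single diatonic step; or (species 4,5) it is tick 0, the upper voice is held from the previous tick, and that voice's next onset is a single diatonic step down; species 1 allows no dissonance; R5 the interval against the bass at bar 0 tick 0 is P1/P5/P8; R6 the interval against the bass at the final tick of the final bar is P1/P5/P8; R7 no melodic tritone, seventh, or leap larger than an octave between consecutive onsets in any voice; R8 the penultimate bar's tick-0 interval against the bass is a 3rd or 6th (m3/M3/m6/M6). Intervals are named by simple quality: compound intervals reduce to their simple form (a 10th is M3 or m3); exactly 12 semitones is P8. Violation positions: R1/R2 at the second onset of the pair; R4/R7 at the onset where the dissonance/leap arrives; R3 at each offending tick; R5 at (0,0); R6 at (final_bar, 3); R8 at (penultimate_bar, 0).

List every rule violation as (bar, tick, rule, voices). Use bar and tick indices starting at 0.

(0, 0, R5, (0, 2))
(1, 0, R1, (0, 1))
(1, 0, R3, (1, 2))
(1, 0, R4, (0, 2))
(1, 0, R4, (0, 3))
(1, 1, R3, (1, 2))
(1, 2, R3, (1, 2))
(1, 3, R3, (1, 2))
(2, 0, R4, (0, 1))
(3, 0, R1, (0, 2))
(3, 0, R4, (0, 1))
(3, 0, R4, (0, 3))
(4, 0, R2, (1, 3))
(4, 0, R8, (0, 2))
(5, 0, R1, (1, 3))
(5, 0, R2, (0, 1))
(5, 0, R2, (0, 3))
(5, 0, R7, (2,))
(5, 3, R6, (0, 2))

bar 0: v0=G3 v1=G4 v2=B4 v3=D5 downbeat P5
bar 1: v0=E3 v1=E4 v2=D4 v3=F4 downbeat m2
bar 2: v0=F3 v1=G3 v2=C4 v3=A4 downbeat M3
bar 3: v0=A3 v1=B3 v2=E4 v3=G4 downbeat m7
bar 4: v0=F3 v1=D4 v2=F4 v3=A4 downbeat M3
bar 5: v0=G3 v1=G4 v2=B4 v3=D5 downbeat P5
  -> R5 @ bar 0 tick 0 v(0, 2): opens on M3
  -> R1 @ bar 1 tick 0 v(0, 1): G3/G4 P8 -> E3/E4 P8 similar
  -> R3 @ bar 1 tick 0 v(1, 2): E4 above D4
  -> R4 @ bar 1 tick 0 v(0, 2): E3/D4 m7 untreated
  -> R4 @ bar 1 tick 0 v(0, 3): E3/F4 m2 untreated
  -> R3 @ bar 1 tick 1 v(1, 2): E4 above D4
  -> R3 @ bar 1 tick 2 v(1, 2): E4 above D4
  -> R3 @ bar 1 tick 3 v(1, 2): E4 above D4
  -> R4 @ bar 2 tick 0 v(0, 1): F3/G3 M2 untreated
  -> R1 @ bar 3 tick 0 v(0, 2): F3/C4 P5 -> A3/E4 P5 similar
  -> R4 @ bar 3 tick 0 v(0, 1): A3/B3 M2 untreated
  -> R4 @ bar 3 tick 0 v(0, 3): A3/G4 m7 untreated
  -> R2 @ bar 4 tick 0 v(1, 3): B3/G4 m6 -> D4/A4 P5 similar
  -> R8 @ bar 4 tick 0 v(0, 2): penult P8 not 3rd/6th
  -> R1 @ bar 5 tick 0 v(1, 3): D4/A4 P5 -> G4/D5 P5 similar
  -> R2 @ bar 5 tick 0 v(0, 1): F3/D4 M6 -> G3/G4 P8 similar
  -> R2 @ bar 5 tick 0 v(0, 3): F3/A4 M3 -> G3/D5 P5 similar
  -> R7 @ bar 5 tick 0 v(2,): F4->B4 leap 6st
  -> R6 @ bar 5 tick 3 v(0, 2): closes on M3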